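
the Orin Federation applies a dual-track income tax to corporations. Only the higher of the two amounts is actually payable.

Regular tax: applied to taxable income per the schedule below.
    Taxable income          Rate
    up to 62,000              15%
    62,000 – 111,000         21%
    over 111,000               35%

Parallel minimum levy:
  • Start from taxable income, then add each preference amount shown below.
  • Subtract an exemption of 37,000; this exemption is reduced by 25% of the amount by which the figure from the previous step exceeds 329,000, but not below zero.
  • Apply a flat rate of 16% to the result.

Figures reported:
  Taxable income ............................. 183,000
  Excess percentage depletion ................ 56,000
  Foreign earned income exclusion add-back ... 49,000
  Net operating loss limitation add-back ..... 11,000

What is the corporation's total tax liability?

Regular tax:
  62,000 × 15% = 9,300
  49,000 × 21% = 10,290
  72,000 × 35% = 25,200
  → 44,790

Parallel minimum levy:
  Adjusted income: 183,000 + 56,000 + 49,000 + 11,000 = 299,000
  Exemption: 299,000 ≤ 329,000, so full 37,000 applies
  Base: 299,000 − 37,000 = 262,000
  262,000 × 16% = 41,920

44,790 > 41,920, so the regular tax governs.

44,790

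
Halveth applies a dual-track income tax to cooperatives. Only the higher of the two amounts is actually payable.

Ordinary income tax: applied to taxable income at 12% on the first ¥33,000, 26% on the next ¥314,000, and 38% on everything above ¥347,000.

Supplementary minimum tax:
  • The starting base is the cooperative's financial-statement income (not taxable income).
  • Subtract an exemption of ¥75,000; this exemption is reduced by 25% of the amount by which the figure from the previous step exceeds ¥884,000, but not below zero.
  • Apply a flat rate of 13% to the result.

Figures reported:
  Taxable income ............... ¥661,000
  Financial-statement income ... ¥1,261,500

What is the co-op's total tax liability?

¥204,920

Ordinary income tax:
  ¥33,000 × 12% = ¥3,960
  ¥314,000 × 26% = ¥81,640
  ¥314,000 × 38% = ¥119,320
  → ¥204,920

Supplementary minimum tax:
  Base (financial-statement income): ¥1,261,500
  Exemption: 25% × (¥1,261,500 − ¥884,000) = ¥94,375 ≥ ¥75,000, so the exemption is fully phased out
  Base: ¥1,261,500 − ¥0 = ¥1,261,500
  ¥1,261,500 × 13% = ¥163,995

¥204,920 > ¥163,995, so the ordinary income tax governs.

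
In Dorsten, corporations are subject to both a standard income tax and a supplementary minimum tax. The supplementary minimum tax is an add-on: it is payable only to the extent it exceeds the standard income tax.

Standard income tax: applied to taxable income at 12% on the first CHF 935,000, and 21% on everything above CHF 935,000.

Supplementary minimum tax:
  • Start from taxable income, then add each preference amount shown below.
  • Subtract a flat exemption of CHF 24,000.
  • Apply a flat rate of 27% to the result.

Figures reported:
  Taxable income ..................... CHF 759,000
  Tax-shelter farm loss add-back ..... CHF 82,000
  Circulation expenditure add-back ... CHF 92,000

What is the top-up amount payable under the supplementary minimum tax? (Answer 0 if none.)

CHF 154,350

Supplementary minimum tax:
  Adjusted income: CHF 759,000 + CHF 82,000 + CHF 92,000 = CHF 933,000
  Less exemption CHF 24,000 → base CHF 909,000
  CHF 909,000 × 27% = CHF 245,430

Standard income tax:
  CHF 759,000 × 12% = CHF 91,080

Excess of supplementary minimum tax over standard income tax: CHF 245,430 − CHF 91,080 = CHF 154,350.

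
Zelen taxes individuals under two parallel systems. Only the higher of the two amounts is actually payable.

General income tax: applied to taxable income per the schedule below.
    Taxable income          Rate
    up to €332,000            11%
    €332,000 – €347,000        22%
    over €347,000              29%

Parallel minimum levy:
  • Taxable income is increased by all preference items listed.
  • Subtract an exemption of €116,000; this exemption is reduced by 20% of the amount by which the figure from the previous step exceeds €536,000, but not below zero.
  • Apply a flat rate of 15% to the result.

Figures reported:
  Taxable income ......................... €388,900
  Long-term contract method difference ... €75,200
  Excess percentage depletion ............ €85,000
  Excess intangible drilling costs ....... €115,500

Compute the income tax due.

€86,148

General income tax:
  €332,000 × 11% = €36,520
  €15,000 × 22% = €3,300
  €41,900 × 29% = €12,151
  → €51,971

Parallel minimum levy:
  Adjusted income: €388,900 + €75,200 + €85,000 + €115,500 = €664,600
  Exemption: €116,000 − 20% × (€664,600 − €536,000) = €116,000 − €25,720 = €90,280
  Base: €664,600 − €90,280 = €574,320
  €574,320 × 15% = €86,148

€86,148 > €51,971, so the parallel minimum levy is the binding amount.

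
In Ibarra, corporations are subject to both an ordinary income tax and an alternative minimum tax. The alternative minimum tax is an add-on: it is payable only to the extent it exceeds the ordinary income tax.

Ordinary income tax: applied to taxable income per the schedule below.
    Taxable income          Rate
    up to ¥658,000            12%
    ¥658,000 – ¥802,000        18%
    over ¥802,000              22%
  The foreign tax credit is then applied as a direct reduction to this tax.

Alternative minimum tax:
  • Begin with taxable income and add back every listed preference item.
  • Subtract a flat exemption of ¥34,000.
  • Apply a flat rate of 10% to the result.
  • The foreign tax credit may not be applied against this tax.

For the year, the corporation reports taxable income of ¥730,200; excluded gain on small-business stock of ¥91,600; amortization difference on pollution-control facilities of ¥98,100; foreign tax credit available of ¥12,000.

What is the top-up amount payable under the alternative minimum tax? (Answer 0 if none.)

Alternative minimum tax:
  Adjusted income: ¥730,200 + ¥91,600 + ¥98,100 = ¥919,900
  Less exemption ¥34,000 → base ¥885,900
  ¥885,900 × 10% = ¥88,590

Ordinary income tax:
  ¥658,000 × 12% = ¥78,960
  ¥72,200 × 18% = ¥12,996
  → ¥91,956
  Less foreign tax credit ¥12,000 → ¥79,956

Excess of alternative minimum tax over ordinary income tax: ¥88,590 − ¥79,956 = ¥8,634.

¥8,634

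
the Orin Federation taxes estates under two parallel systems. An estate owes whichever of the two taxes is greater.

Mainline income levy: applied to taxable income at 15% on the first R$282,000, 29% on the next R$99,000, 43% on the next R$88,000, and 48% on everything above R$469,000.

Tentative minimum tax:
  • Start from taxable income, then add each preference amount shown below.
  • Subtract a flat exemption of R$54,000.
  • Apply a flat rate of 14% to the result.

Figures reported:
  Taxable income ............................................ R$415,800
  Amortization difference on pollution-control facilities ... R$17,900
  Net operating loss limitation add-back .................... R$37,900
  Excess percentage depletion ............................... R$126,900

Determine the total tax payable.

R$85,974

Mainline income levy:
  R$282,000 × 15% = R$42,300
  R$99,000 × 29% = R$28,710
  R$34,800 × 43% = R$14,964
  → R$85,974

Tentative minimum tax:
  Adjusted income: R$415,800 + R$17,900 + R$37,900 + R$126,900 = R$598,500
  Less exemption R$54,000 → base R$544,500
  R$544,500 × 14% = R$76,230

R$85,974 > R$76,230, so the mainline income levy governs.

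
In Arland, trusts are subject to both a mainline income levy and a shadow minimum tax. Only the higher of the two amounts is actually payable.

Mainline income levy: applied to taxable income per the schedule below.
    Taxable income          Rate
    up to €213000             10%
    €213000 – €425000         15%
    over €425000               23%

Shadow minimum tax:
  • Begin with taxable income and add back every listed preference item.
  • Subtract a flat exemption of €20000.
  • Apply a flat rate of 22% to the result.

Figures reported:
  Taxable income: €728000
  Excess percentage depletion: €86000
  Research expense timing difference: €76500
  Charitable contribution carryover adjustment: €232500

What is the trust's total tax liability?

Shadow minimum tax:
  Adjusted income: €728000 + €86000 + €76500 + €232500 = €1123000
  Less exemption €20000 → base €1103000
  €1103000 × 22% = €242660

Mainline income levy:
  €213000 × 10% = €21300
  €212000 × 15% = €31800
  €303000 × 23% = €69690
  → €122790

€242660 > €122790, so the shadow minimum tax is the binding amount.

€242660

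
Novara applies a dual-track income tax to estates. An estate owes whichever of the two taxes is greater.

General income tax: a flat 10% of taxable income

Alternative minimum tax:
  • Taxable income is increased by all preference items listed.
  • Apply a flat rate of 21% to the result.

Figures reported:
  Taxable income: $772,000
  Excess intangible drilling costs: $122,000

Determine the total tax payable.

$187,740

Alternative minimum tax:
  Adjusted income: $772,000 + $122,000 = $894,000
  $894,000 × 21% = $187,740

General income tax:
  $772,000 × 10% = $77,200

$187,740 > $77,200, so the alternative minimum tax is the binding amount.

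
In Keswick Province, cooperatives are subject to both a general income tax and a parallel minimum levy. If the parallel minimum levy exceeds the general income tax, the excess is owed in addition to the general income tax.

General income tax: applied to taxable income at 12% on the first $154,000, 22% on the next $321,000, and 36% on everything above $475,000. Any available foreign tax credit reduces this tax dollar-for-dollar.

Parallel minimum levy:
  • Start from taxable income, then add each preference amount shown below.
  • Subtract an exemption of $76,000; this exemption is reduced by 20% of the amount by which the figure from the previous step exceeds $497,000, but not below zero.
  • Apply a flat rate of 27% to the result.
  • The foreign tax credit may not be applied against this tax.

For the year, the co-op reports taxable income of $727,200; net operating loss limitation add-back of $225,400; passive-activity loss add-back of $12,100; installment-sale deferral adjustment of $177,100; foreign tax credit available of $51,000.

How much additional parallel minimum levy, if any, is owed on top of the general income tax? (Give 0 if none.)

$179,394

General income tax:
  $154,000 × 12% = $18,480
  $321,000 × 22% = $70,620
  $252,200 × 36% = $90,792
  → $179,892
  Less foreign tax credit $51,000 → $128,892

Parallel minimum levy:
  Adjusted income: $727,200 + $225,400 + $12,100 + $177,100 = $1,141,800
  Exemption: 20% × ($1,141,800 − $497,000) = $128,960 ≥ $76,000, so the exemption is fully phased out
  Base: $1,141,800 − $0 = $1,141,800
  $1,141,800 × 27% = $308,286

Excess of parallel minimum levy over general income tax: $308,286 − $128,892 = $179,394.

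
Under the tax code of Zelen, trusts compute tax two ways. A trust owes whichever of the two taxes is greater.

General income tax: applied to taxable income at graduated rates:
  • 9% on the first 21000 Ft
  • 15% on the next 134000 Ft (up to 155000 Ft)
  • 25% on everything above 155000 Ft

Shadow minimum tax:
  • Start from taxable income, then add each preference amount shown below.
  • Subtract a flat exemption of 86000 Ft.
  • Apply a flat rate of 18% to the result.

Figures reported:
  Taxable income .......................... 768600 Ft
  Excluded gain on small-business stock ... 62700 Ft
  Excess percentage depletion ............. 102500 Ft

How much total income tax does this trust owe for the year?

175390 Ft

General income tax:
  21000 Ft × 9% = 1890 Ft
  134000 Ft × 15% = 20100 Ft
  613600 Ft × 25% = 153400 Ft
  → 175390 Ft

Shadow minimum tax:
  Adjusted income: 768600 Ft + 62700 Ft + 102500 Ft = 933800 Ft
  Less exemption 86000 Ft → base 847800 Ft
  847800 Ft × 18% = 152604 Ft

175390 Ft > 152604 Ft, so the general income tax governs.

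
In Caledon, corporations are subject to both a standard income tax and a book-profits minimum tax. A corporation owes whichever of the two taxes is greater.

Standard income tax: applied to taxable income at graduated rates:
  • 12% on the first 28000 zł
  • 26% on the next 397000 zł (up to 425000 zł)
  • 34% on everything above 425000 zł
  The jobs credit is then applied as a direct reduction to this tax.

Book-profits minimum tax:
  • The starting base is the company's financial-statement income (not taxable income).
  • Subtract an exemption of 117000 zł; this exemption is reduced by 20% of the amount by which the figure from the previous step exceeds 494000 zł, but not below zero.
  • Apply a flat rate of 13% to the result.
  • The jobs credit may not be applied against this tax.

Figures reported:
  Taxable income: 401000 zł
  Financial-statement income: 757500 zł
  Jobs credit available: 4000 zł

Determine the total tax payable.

Book-profits minimum tax:
  Base (financial-statement income): 757500 zł
  Exemption: 117000 zł − 20% × (757500 zł − 494000 zł) = 117000 zł − 52700 zł = 64300 zł
  Base: 757500 zł − 64300 zł = 693200 zł
  693200 zł × 13% = 90116 zł

Standard income tax:
  28000 zł × 12% = 3360 zł
  373000 zł × 26% = 96980 zł
  → 100340 zł
  Less jobs credit 4000 zł → 96340 zł

96340 zł > 90116 zł, so the standard income tax governs.

96340 zł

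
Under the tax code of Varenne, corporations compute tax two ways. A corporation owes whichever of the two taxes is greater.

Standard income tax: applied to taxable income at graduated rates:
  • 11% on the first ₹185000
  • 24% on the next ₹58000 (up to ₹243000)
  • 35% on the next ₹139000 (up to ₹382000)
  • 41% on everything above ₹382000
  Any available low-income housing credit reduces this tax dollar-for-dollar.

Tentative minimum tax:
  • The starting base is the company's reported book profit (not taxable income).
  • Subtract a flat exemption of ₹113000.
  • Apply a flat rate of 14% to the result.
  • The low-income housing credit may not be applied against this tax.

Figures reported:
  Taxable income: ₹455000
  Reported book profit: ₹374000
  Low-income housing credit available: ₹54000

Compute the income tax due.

Standard income tax:
  ₹185000 × 11% = ₹20350
  ₹58000 × 24% = ₹13920
  ₹139000 × 35% = ₹48650
  ₹73000 × 41% = ₹29930
  → ₹112850
  Less low-income housing credit ₹54000 → ₹58850

Tentative minimum tax:
  Base (reported book profit): ₹374000
  Less exemption ₹113000 → base ₹261000
  ₹261000 × 14% = ₹36540

₹58850 > ₹36540, so the standard income tax governs.

₹58850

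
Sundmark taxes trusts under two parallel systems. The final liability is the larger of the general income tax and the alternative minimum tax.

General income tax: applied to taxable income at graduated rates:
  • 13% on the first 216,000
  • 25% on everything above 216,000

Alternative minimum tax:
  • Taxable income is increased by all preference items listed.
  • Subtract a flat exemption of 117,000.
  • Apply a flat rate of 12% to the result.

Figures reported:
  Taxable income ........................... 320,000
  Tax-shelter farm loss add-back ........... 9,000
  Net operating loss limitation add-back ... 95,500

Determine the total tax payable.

54,080

Alternative minimum tax:
  Adjusted income: 320,000 + 9,000 + 95,500 = 424,500
  Less exemption 117,000 → base 307,500
  307,500 × 12% = 36,900

General income tax:
  216,000 × 13% = 28,080
  104,000 × 25% = 26,000
  → 54,080

54,080 > 36,900, so the general income tax governs.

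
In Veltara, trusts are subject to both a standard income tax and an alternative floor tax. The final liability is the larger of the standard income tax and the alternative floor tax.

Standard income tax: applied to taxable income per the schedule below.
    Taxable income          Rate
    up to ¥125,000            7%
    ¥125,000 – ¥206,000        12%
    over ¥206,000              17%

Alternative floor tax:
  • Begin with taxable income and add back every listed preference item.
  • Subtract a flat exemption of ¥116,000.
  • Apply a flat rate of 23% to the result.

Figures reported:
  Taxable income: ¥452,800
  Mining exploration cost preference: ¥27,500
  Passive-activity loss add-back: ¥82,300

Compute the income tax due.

Alternative floor tax:
  Adjusted income: ¥452,800 + ¥27,500 + ¥82,300 = ¥562,600
  Less exemption ¥116,000 → base ¥446,600
  ¥446,600 × 23% = ¥102,718

Standard income tax:
  ¥125,000 × 7% = ¥8,750
  ¥81,000 × 12% = ¥9,720
  ¥246,800 × 17% = ¥41,956
  → ¥60,426

¥102,718 > ¥60,426, so the alternative floor tax is the binding amount.

¥102,718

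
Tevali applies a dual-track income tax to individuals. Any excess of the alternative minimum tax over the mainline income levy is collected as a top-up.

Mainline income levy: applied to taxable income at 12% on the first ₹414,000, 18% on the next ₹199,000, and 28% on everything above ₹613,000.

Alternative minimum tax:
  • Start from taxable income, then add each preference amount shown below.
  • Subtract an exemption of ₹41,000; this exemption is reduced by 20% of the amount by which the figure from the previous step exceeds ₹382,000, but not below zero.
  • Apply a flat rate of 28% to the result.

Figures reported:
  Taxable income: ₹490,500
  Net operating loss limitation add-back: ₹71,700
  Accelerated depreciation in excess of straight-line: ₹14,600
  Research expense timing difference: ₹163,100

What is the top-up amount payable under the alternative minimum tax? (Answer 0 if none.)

Mainline income levy:
  ₹414,000 × 12% = ₹49,680
  ₹76,500 × 18% = ₹13,770
  → ₹63,450

Alternative minimum tax:
  Adjusted income: ₹490,500 + ₹71,700 + ₹14,600 + ₹163,100 = ₹739,900
  Exemption: 20% × (₹739,900 − ₹382,000) = ₹71,580 ≥ ₹41,000, so the exemption is fully phased out
  Base: ₹739,900 − ₹0 = ₹739,900
  ₹739,900 × 28% = ₹207,172

Excess of alternative minimum tax over mainline income levy: ₹207,172 − ₹63,450 = ₹143,722.

₹143,722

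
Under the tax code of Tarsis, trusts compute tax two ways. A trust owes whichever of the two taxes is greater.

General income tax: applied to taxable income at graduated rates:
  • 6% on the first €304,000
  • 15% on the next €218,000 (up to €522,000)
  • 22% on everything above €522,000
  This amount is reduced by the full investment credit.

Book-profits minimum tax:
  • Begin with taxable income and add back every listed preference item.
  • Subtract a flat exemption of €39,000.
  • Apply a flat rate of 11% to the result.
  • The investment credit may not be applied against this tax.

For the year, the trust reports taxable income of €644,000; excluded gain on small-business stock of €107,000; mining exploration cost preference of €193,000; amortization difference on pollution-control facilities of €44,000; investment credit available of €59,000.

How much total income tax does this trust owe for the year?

General income tax:
  €304,000 × 6% = €18,240
  €218,000 × 15% = €32,700
  €122,000 × 22% = €26,840
  → €77,780
  Less investment credit €59,000 → €18,780

Book-profits minimum tax:
  Adjusted income: €644,000 + €107,000 + €193,000 + €44,000 = €988,000
  Less exemption €39,000 → base €949,000
  €949,000 × 11% = €104,390

€104,390 > €18,780, so the book-profits minimum tax is the binding amount.

€104,390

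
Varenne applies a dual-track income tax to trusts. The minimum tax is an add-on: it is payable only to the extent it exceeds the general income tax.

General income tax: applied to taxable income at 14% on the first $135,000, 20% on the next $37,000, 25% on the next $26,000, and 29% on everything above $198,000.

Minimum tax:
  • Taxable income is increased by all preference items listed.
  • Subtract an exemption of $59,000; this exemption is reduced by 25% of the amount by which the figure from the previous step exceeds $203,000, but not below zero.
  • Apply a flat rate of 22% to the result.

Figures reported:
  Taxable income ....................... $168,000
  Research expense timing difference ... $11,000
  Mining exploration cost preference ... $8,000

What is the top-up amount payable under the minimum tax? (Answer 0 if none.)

$2,660

General income tax:
  $135,000 × 14% = $18,900
  $33,000 × 20% = $6,600
  → $25,500

Minimum tax:
  Adjusted income: $168,000 + $11,000 + $8,000 = $187,000
  Exemption: $187,000 ≤ $203,000, so full $59,000 applies
  Base: $187,000 − $59,000 = $128,000
  $128,000 × 22% = $28,160

Excess of minimum tax over general income tax: $28,160 − $25,500 = $2,660.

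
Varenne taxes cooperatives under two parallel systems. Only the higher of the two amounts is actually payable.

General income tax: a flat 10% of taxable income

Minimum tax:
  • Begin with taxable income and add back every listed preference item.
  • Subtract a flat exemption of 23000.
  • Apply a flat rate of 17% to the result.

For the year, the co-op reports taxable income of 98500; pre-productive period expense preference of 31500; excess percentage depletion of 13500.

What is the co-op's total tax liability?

General income tax:
  98500 × 10% = 9850

Minimum tax:
  Adjusted income: 98500 + 31500 + 13500 = 143500
  Less exemption 23000 → base 120500
  120500 × 17% = 20485

20485 > 9850, so the minimum tax is the binding amount.

20485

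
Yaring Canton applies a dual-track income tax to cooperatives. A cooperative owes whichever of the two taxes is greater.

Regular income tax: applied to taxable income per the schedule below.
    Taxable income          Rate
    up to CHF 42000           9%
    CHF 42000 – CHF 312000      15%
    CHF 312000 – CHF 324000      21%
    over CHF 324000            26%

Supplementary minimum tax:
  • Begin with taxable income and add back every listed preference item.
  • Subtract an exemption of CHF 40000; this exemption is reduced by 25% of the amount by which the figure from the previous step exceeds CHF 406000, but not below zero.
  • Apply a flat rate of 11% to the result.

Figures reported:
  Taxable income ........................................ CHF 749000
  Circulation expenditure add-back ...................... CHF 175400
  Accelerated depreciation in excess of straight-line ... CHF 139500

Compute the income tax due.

CHF 157300

Supplementary minimum tax:
  Adjusted income: CHF 749000 + CHF 175400 + CHF 139500 = CHF 1063900
  Exemption: 25% × (CHF 1063900 − CHF 406000) = CHF 164475 ≥ CHF 40000, so the exemption is fully phased out
  Base: CHF 1063900 − CHF 0 = CHF 1063900
  CHF 1063900 × 11% = CHF 117029

Regular income tax:
  CHF 42000 × 9% = CHF 3780
  CHF 270000 × 15% = CHF 40500
  CHF 12000 × 21% = CHF 2520
  CHF 425000 × 26% = CHF 110500
  → CHF 157300

CHF 157300 > CHF 117029, so the regular income tax governs.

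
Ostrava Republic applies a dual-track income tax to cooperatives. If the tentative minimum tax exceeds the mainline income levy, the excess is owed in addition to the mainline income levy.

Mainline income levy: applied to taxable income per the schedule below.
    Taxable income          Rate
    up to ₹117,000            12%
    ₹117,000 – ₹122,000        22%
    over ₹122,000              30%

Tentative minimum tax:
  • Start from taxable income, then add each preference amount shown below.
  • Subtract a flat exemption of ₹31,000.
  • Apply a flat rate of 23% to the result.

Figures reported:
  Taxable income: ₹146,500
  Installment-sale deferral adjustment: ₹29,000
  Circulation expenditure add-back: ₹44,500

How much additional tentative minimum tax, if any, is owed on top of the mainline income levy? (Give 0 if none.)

₹20,980

Mainline income levy:
  ₹117,000 × 12% = ₹14,040
  ₹5,000 × 22% = ₹1,100
  ₹24,500 × 30% = ₹7,350
  → ₹22,490

Tentative minimum tax:
  Adjusted income: ₹146,500 + ₹29,000 + ₹44,500 = ₹220,000
  Less exemption ₹31,000 → base ₹189,000
  ₹189,000 × 23% = ₹43,470

Excess of tentative minimum tax over mainline income levy: ₹43,470 − ₹22,490 = ₹20,980.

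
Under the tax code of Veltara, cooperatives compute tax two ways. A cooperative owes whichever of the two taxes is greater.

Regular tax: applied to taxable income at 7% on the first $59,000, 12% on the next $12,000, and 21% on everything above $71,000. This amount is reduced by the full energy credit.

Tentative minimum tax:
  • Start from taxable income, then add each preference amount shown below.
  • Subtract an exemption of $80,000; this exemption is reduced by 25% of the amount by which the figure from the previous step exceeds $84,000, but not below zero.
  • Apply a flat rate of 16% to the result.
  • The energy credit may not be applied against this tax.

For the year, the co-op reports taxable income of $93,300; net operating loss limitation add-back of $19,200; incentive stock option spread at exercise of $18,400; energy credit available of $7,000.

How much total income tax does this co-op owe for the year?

$10,020

Tentative minimum tax:
  Adjusted income: $93,300 + $19,200 + $18,400 = $130,900
  Exemption: $80,000 − 25% × ($130,900 − $84,000) = $80,000 − $11,725 = $68,275
  Base: $130,900 − $68,275 = $62,625
  $62,625 × 16% = $10,020

Regular tax:
  $59,000 × 7% = $4,130
  $12,000 × 12% = $1,440
  $22,300 × 21% = $4,683
  → $10,253
  Less energy credit $7,000 → $3,253

$10,020 > $3,253, so the tentative minimum tax is the binding amount.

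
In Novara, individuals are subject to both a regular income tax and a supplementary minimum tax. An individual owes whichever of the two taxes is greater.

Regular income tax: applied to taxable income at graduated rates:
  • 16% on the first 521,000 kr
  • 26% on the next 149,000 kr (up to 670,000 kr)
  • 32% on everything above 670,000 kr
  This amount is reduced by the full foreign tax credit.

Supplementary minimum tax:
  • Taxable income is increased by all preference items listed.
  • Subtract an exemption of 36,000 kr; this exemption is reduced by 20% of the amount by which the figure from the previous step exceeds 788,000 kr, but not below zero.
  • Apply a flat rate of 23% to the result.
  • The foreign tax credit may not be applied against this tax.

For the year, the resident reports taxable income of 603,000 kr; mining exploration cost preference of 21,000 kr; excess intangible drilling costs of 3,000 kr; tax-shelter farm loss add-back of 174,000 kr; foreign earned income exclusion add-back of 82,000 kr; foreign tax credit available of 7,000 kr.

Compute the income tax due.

199,180 kr

Regular income tax:
  521,000 kr × 16% = 83,360 kr
  82,000 kr × 26% = 21,320 kr
  → 104,680 kr
  Less foreign tax credit 7,000 kr → 97,680 kr

Supplementary minimum tax:
  Adjusted income: 603,000 kr + 21,000 kr + 3,000 kr + 174,000 kr + 82,000 kr = 883,000 kr
  Exemption: 36,000 kr − 20% × (883,000 kr − 788,000 kr) = 36,000 kr − 19,000 kr = 17,000 kr
  Base: 883,000 kr − 17,000 kr = 866,000 kr
  866,000 kr × 23% = 199,180 kr

199,180 kr > 97,680 kr, so the supplementary minimum tax is the binding amount.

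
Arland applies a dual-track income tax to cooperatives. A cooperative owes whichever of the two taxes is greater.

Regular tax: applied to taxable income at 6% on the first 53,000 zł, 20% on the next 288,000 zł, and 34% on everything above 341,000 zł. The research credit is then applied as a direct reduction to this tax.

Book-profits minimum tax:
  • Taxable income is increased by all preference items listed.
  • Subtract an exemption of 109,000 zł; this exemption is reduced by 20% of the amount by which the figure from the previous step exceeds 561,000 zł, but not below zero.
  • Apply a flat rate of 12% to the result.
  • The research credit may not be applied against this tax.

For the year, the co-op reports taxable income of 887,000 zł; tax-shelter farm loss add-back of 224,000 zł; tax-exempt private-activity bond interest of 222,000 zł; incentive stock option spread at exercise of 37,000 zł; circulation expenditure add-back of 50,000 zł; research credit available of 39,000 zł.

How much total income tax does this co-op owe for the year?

Regular tax:
  53,000 zł × 6% = 3,180 zł
  288,000 zł × 20% = 57,600 zł
  546,000 zł × 34% = 185,640 zł
  → 246,420 zł
  Less research credit 39,000 zł → 207,420 zł

Book-profits minimum tax:
  Adjusted income: 887,000 zł + 224,000 zł + 222,000 zł + 37,000 zł + 50,000 zł = 1,420,000 zł
  Exemption: 20% × (1,420,000 zł − 561,000 zł) = 171,800 zł ≥ 109,000 zł, so the exemption is fully phased out
  Base: 1,420,000 zł − 0 zł = 1,420,000 zł
  1,420,000 zł × 12% = 170,400 zł

207,420 zł > 170,400 zł, so the regular tax governs.

207,420 zł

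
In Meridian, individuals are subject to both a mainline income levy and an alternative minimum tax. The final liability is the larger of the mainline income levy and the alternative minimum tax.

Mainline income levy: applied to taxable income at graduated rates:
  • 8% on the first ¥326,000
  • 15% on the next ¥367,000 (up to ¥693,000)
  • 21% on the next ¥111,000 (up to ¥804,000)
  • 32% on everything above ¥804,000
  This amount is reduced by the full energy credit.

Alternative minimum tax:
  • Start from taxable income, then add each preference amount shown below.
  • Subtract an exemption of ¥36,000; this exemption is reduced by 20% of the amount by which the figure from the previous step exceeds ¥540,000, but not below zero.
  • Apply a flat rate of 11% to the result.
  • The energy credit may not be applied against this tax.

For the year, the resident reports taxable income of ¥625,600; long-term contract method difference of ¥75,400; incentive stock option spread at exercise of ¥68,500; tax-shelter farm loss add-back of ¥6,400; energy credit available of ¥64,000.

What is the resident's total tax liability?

Mainline income levy:
  ¥326,000 × 8% = ¥26,080
  ¥299,600 × 15% = ¥44,940
  → ¥71,020
  Less energy credit ¥64,000 → ¥7,020

Alternative minimum tax:
  Adjusted income: ¥625,600 + ¥75,400 + ¥68,500 + ¥6,400 = ¥775,900
  Exemption: 20% × (¥775,900 − ¥540,000) = ¥47,180 ≥ ¥36,000, so the exemption is fully phased out
  Base: ¥775,900 − ¥0 = ¥775,900
  ¥775,900 × 11% = ¥85,349

¥85,349 > ¥7,020, so the alternative minimum tax is the binding amount.

¥85,349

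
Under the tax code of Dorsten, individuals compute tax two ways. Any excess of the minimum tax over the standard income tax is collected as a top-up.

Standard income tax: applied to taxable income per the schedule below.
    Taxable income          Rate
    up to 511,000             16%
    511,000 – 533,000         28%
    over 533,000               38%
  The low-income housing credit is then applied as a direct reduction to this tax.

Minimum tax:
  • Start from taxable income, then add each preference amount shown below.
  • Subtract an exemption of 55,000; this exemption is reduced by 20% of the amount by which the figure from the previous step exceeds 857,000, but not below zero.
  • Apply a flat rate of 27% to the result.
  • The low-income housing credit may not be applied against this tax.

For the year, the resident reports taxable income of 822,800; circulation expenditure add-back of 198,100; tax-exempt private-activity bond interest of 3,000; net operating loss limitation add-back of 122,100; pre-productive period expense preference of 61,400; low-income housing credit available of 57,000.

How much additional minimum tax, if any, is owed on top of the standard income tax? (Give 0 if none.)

184,954

Standard income tax:
  511,000 × 16% = 81,760
  22,000 × 28% = 6,160
  289,800 × 38% = 110,124
  → 198,044
  Less low-income housing credit 57,000 → 141,044

Minimum tax:
  Adjusted income: 822,800 + 198,100 + 3,000 + 122,100 + 61,400 = 1,207,400
  Exemption: 20% × (1,207,400 − 857,000) = 70,080 ≥ 55,000, so the exemption is fully phased out
  Base: 1,207,400 − 0 = 1,207,400
  1,207,400 × 27% = 325,998

Excess of minimum tax over standard income tax: 325,998 − 141,044 = 184,954.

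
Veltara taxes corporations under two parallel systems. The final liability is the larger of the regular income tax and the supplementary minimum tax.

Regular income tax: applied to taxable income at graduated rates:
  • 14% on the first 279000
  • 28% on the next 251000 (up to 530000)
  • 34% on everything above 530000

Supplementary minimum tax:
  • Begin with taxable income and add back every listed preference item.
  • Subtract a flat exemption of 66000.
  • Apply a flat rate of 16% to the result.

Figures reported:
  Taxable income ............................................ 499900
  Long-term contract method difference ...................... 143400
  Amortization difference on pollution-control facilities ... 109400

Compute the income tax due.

109872

Regular income tax:
  279000 × 14% = 39060
  220900 × 28% = 61852
  → 100912

Supplementary minimum tax:
  Adjusted income: 499900 + 143400 + 109400 = 752700
  Less exemption 66000 → base 686700
  686700 × 16% = 109872

109872 > 100912, so the supplementary minimum tax is the binding amount.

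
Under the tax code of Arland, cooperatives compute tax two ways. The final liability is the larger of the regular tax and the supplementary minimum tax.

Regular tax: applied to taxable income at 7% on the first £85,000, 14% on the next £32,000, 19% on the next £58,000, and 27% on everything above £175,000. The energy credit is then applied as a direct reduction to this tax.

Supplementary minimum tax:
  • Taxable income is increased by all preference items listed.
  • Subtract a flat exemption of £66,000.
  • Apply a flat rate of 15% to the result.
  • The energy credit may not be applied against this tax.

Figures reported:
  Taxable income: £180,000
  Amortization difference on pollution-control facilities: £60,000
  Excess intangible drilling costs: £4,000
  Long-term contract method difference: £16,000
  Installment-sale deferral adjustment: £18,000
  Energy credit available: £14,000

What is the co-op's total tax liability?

£31,800

Regular tax:
  £85,000 × 7% = £5,950
  £32,000 × 14% = £4,480
  £58,000 × 19% = £11,020
  £5,000 × 27% = £1,350
  → £22,800
  Less energy credit £14,000 → £8,800

Supplementary minimum tax:
  Adjusted income: £180,000 + £60,000 + £4,000 + £16,000 + £18,000 = £278,000
  Less exemption £66,000 → base £212,000
  £212,000 × 15% = £31,800

£31,800 > £8,800, so the supplementary minimum tax is the binding amount.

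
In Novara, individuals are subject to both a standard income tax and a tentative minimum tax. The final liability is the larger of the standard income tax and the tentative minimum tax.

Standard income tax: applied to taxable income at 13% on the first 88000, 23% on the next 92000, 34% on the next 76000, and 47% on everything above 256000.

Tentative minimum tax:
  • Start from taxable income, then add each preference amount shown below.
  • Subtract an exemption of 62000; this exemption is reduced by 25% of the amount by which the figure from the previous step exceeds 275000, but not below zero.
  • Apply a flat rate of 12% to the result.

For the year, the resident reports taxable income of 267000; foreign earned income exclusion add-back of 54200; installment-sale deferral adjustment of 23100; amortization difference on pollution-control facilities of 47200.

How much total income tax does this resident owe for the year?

Standard income tax:
  88000 × 13% = 11440
  92000 × 23% = 21160
  76000 × 34% = 25840
  11000 × 47% = 5170
  → 63610

Tentative minimum tax:
  Adjusted income: 267000 + 54200 + 23100 + 47200 = 391500
  Exemption: 62000 − 25% × (391500 − 275000) = 62000 − 29125 = 32875
  Base: 391500 − 32875 = 358625
  358625 × 12% = 43035

63610 > 43035, so the standard income tax governs.

63610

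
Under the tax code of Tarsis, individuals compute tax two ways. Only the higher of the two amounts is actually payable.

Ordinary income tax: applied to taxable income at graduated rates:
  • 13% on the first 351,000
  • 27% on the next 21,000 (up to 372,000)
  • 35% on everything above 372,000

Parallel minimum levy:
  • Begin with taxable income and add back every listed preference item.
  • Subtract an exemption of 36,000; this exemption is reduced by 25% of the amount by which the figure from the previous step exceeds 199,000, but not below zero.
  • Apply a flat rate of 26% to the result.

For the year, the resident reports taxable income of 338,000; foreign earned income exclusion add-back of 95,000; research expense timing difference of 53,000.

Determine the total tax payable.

Parallel minimum levy:
  Adjusted income: 338,000 + 95,000 + 53,000 = 486,000
  Exemption: 25% × (486,000 − 199,000) = 71,750 ≥ 36,000, so the exemption is fully phased out
  Base: 486,000 − 0 = 486,000
  486,000 × 26% = 126,360

Ordinary income tax:
  338,000 × 13% = 43,940

126,360 > 43,940, so the parallel minimum levy is the binding amount.

126,360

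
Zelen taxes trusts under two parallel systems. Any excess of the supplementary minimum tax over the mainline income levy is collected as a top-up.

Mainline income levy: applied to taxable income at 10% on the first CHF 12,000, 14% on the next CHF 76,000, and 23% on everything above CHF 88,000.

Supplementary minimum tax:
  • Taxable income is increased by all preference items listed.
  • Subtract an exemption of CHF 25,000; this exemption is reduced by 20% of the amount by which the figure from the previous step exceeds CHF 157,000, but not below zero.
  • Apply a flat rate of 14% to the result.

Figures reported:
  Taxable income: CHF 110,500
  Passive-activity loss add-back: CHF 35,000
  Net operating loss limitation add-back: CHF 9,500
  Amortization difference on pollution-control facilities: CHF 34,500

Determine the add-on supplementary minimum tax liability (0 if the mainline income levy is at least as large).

Mainline income levy:
  CHF 12,000 × 10% = CHF 1,200
  CHF 76,000 × 14% = CHF 10,640
  CHF 22,500 × 23% = CHF 5,175
  → CHF 17,015

Supplementary minimum tax:
  Adjusted income: CHF 110,500 + CHF 35,000 + CHF 9,500 + CHF 34,500 = CHF 189,500
  Exemption: CHF 25,000 − 20% × (CHF 189,500 − CHF 157,000) = CHF 25,000 − CHF 6,500 = CHF 18,500
  Base: CHF 189,500 − CHF 18,500 = CHF 171,000
  CHF 171,000 × 14% = CHF 23,940

Excess of supplementary minimum tax over mainline income levy: CHF 23,940 − CHF 17,015 = CHF 6,925.

CHF 6,925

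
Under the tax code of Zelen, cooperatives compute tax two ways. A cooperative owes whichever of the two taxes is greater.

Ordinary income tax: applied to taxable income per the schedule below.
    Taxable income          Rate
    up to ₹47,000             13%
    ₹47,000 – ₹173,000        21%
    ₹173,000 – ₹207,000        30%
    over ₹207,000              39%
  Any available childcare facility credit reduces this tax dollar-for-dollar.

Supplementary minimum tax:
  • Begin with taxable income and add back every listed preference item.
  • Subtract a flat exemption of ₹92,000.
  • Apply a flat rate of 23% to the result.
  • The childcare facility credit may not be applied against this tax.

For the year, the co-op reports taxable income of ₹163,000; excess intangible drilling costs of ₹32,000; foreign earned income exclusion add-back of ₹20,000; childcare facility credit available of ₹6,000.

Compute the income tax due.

Ordinary income tax:
  ₹47,000 × 13% = ₹6,110
  ₹116,000 × 21% = ₹24,360
  → ₹30,470
  Less childcare facility credit ₹6,000 → ₹24,470

Supplementary minimum tax:
  Adjusted income: ₹163,000 + ₹32,000 + ₹20,000 = ₹215,000
  Less exemption ₹92,000 → base ₹123,000
  ₹123,000 × 23% = ₹28,290

₹28,290 > ₹24,470, so the supplementary minimum tax is the binding amount.

₹28,290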